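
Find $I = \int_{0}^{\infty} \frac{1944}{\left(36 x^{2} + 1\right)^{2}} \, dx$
$81 \pi$

Recall the elementary integral
$$J(a) = \int_{0}^{\infty} \frac{3}{2 \left(a^{2} + x^{2}\right)} \, dx = \frac{3 \pi}{4 a}.$$

Differentiating under the integral sign with respect to $a$,
$$\frac{dJ}{da} = \int_{0}^{\infty} - \frac{3 a}{\left(a^{2} + x^{2}\right)^{2}} \, dx = - \frac{3 \pi}{4 a^{2}},$$
so $\int_{0}^{\infty} \frac{3}{2 \left(a^{2} + x^{2}\right)^{2}} \, dx = \frac{3 \pi}{8 a^{3}}$.

Setting $a = \frac{1}{6}$:
$$I = 81 \pi.$$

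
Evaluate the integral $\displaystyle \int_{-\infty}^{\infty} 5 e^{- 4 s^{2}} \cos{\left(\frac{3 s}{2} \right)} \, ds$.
$\frac{5 \sqrt{\pi}}{2 e^{\frac{9}{64}}}$

Let $b$ denote the cosine frequency and define $I(b) = \int_{-\infty}^{\infty} 5 e^{- 4 s^{2}} \cos{\left(b s \right)} \, ds$.

Differentiating under the integral sign,
$$I'(b) = \int_{-\infty}^{\infty} - 5 s e^{- 4 s^{2}} \sin{\left(b s \right)} \, ds.$$

Integrate $\int_{-\infty}^{\infty} s \sin(b s)\, e^{- 4 s^{2}}\, ds$ by parts with $u = \sin(b s)$ and $dv = s\, e^{- 4 s^{2}}\, ds$, giving $v = - \frac{e^{- 4 s^{2}}}{8}$. The boundary term vanishes and
$$\int_{-\infty}^{\infty} s \sin(b s)\, e^{- 4 s^{2}}\, ds = \frac{b}{8} \int_{-\infty}^{\infty} \cos(b s)\, e^{- 4 s^{2}}\, ds,$$
so $I'(b) = - \frac{b}{8}\, I(b)$.

This is a separable first-order ODE; solving with the initial condition $I(0) = \int_{-\infty}^{\infty} 5 e^{- 4 s^{2}}\,ds = \frac{5 \sqrt{\pi}}{2}$ gives
$$I(b) = \frac{5 \sqrt{\pi} e^{- \frac{b^{2}}{16}}}{2}.$$

Setting $b = \frac{3}{2}$:
$$I = \frac{5 \sqrt{\pi}}{2 e^{\frac{9}{64}}}.$$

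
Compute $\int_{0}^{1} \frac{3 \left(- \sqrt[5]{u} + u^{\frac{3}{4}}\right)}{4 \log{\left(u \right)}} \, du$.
$\log{\left(\frac{\sqrt[4]{24} \cdot 35^{\frac{3}{4}}}{24} \right)}$

Replace the exponent $\frac{1}{5}$ by a parameter $a$: let $I(a) = \int_{0}^{1} \frac{3 \left(u^{\frac{3}{4}} - u^{a}\right)}{4 \log{\left(u \right)}} \, du$.

Since $\dfrac{\partial}{\partial a}\,u^{a} = u^{a} \ln u$, the $\ln u$ in the denominator cancels and
$$\frac{dI}{da} = \int_{0}^{1} - \frac{3}{4} u^{a} \, du = - \frac{3}{4} \left[\frac{u^{a+1}}{a+1}\right]_0^1 = - \frac{3}{4 a + 4}.$$

Integrating with respect to $a$ gives $I(a) = - \frac{3 \log{\left(a + 1 \right)}}{4} - \frac{3 \log{\left(2 \right)}}{2} + \frac{3 \log{\left(7 \right)}}{4} + C$.

At $a = \frac{3}{4}$ the integrand is identically $0$, so $I(\frac{3}{4}) = 0$. The closed form gives $0$, hence $C = 0$.

Setting $a = \frac{1}{5}$:
$$I = \log{\left(\frac{\sqrt[4]{24} \cdot 35^{\frac{3}{4}}}{24} \right)}.$$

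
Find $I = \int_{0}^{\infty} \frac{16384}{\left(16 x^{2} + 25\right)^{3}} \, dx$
$\frac{768 \pi}{3125}$

Begin with the known result
$$J(a) = \int_{0}^{\infty} \frac{4}{a^{2} + x^{2}} \, dx = \frac{2 \pi}{a}.$$

Differentiating under the integral sign with respect to $a$,
$$\frac{dJ}{da} = \int_{0}^{\infty} - \frac{8 a}{\left(a^{2} + x^{2}\right)^{2}} \, dx = - \frac{2 \pi}{a^{2}},$$
so $\int_{0}^{\infty} \frac{4}{\left(a^{2} + x^{2}\right)^{2}} \, dx = \frac{\pi}{a^{3}}$.

Repeating — each differentiation of $1/(x^2+a^2)^j$ produces $-2ja/(x^2+a^2)^{j+1}$ — and dividing through by $-2ja$ at each step yields, after $2$ differentiations in total,
$$\int_{0}^{\infty} \frac{4}{\left(a^{2} + x^{2}\right)^{3}} \, dx = \frac{3 \pi}{4 a^{5}}.$$

Setting $a = \frac{5}{4}$:
$$I = \frac{768 \pi}{3125}.$$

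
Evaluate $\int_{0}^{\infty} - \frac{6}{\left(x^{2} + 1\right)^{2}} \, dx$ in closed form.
$- \frac{3 \pi}{2}$

Start from the standard arctangent integral
$$J(a) = \int_{0}^{\infty} - \frac{6}{a^{2} + x^{2}} \, dx = - \frac{3 \pi}{a}.$$

Differentiating under the integral sign with respect to $a$,
$$\frac{dJ}{da} = \int_{0}^{\infty} \frac{12 a}{\left(a^{2} + x^{2}\right)^{2}} \, dx = \frac{3 \pi}{a^{2}},$$
so $\int_{0}^{\infty} - \frac{6}{\left(a^{2} + x^{2}\right)^{2}} \, dx = - \frac{3 \pi}{2 a^{3}}$.

Setting $a = 1$:
$$I = - \frac{3 \pi}{2}.$$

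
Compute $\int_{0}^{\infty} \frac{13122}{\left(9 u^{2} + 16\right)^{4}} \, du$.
$\frac{10935 \pi}{262144}$

Start from the standard arctangent integral
$$J(a) = \int_{0}^{\infty} \frac{2}{a^{2} + u^{2}} \, du = \frac{\pi}{a}.$$

Differentiating under the integral sign with respect to $a$,
$$\frac{dJ}{da} = \int_{0}^{\infty} - \frac{4 a}{\left(a^{2} + u^{2}\right)^{2}} \, du = - \frac{\pi}{a^{2}},$$
so $\int_{0}^{\infty} \frac{2}{\left(a^{2} + u^{2}\right)^{2}} \, du = \frac{\pi}{2 a^{3}}$.

Repeating — each differentiation of $1/(u^2+a^2)^j$ produces $-2ja/(u^2+a^2)^{j+1}$ — and dividing through by $-2ja$ at each step yields, after $3$ differentiations in total,
$$\int_{0}^{\infty} \frac{2}{\left(a^{2} + u^{2}\right)^{4}} \, du = \frac{5 \pi}{16 a^{7}}.$$

Setting $a = \frac{4}{3}$:
$$I = \frac{10935 \pi}{262144}.$$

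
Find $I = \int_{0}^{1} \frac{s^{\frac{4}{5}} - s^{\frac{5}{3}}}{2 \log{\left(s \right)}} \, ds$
$\log{\left(\frac{3 \sqrt{30}}{20} \right)}$

Introduce a parameter $a$ in the exponent: let $I(a) = \int_{0}^{1} \frac{- s^{\frac{5}{3}} + s^{a}}{2 \log{\left(s \right)}} \, ds$.

Since $\dfrac{\partial}{\partial a}\,s^{a} = s^{a} \ln s$, the $\ln s$ in the denominator cancels and
$$\frac{dI}{da} = \int_{0}^{1} \frac{1}{2} s^{a} \, ds = \frac{1}{2} \left[\frac{s^{a+1}}{a+1}\right]_0^1 = \frac{1}{2 \left(a + 1\right)}.$$

Integrating with respect to $a$ gives $I(a) = \log{\left(\frac{\sqrt{6} \sqrt{a + 1}}{4} \right)} + C$.

At $a = \frac{5}{3}$ the integrand is identically $0$, so $I(\frac{5}{3}) = 0$. The closed form gives $0$, hence $C = 0$.

Setting $a = \frac{4}{5}$:
$$I = \log{\left(\frac{3 \sqrt{30}}{20} \right)}.$$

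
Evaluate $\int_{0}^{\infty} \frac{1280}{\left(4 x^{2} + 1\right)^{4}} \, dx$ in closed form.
$100 \pi$

Recall the elementary integral
$$J(a) = \int_{0}^{\infty} \frac{5}{a^{2} + x^{2}} \, dx = \frac{5 \pi}{2 a}.$$

Differentiating under the integral sign with respect to $a$,
$$\frac{dJ}{da} = \int_{0}^{\infty} - \frac{10 a}{\left(a^{2} + x^{2}\right)^{2}} \, dx = - \frac{5 \pi}{2 a^{2}},$$
so $\int_{0}^{\infty} \frac{5}{\left(a^{2} + x^{2}\right)^{2}} \, dx = \frac{5 \pi}{4 a^{3}}$.

Repeating — each differentiation of $1/(x^2+a^2)^j$ produces $-2ja/(x^2+a^2)^{j+1}$ — and dividing through by $-2ja$ at each step yields, after $3$ differentiations in total,
$$\int_{0}^{\infty} \frac{5}{\left(a^{2} + x^{2}\right)^{4}} \, dx = \frac{25 \pi}{32 a^{7}}.$$

Setting $a = \frac{1}{2}$:
$$I = 100 \pi.$$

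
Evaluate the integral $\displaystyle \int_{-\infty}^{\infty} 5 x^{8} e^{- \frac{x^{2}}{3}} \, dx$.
$\frac{42525 \sqrt{3} \sqrt{\pi}}{16}$

Begin with the known integral
$$J(a) = \int_{-\infty}^{\infty} 5 e^{- a x^{2}} \, dx = \frac{5 \sqrt{\pi}}{\sqrt{a}}.$$

Differentiating under the integral sign brings down a factor of $(-x^2)$:
$$\frac{dJ}{da} = \int_{-\infty}^{\infty} - 5 x^{2} e^{- a x^{2}} \, dx = - \frac{5 \sqrt{\pi}}{2 a^{\frac{3}{2}}}.$$

Repeating $4$ times in total — each differentiation brings down another $(-x^2)$ — gives
$$\frac{d^{4}J}{da^{4}} = \int_{-\infty}^{\infty} 5 x^{8} e^{- a x^{2}} \, dx = \frac{525 \sqrt{\pi}}{16 a^{\frac{9}{2}}},$$
and the integrand here is exactly the target integrand, so $I = \frac{525 \sqrt{\pi}}{16 a^{\frac{9}{2}}}$.

Setting $a = \frac{1}{3}$:
$$I = \frac{42525 \sqrt{3} \sqrt{\pi}}{16}.$$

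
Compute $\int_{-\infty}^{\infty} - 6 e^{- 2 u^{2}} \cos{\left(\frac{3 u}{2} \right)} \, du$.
$- \frac{3 \sqrt{2} \sqrt{\pi}}{e^{\frac{9}{32}}}$

Let $b$ denote the cosine frequency and define $I(b) = \int_{-\infty}^{\infty} - 6 e^{- 2 u^{2}} \cos{\left(b u \right)} \, du$.

Differentiating under the integral sign,
$$I'(b) = \int_{-\infty}^{\infty} 6 u e^{- 2 u^{2}} \sin{\left(b u \right)} \, du.$$

Integrate $\int_{-\infty}^{\infty} u \sin(b u)\, e^{- 2 u^{2}}\, du$ by parts with $w = \sin(b u)$ and $dv = u\, e^{- 2 u^{2}}\, du$, giving $v = - \frac{e^{- 2 u^{2}}}{4}$. The boundary term vanishes and
$$\int_{-\infty}^{\infty} u \sin(b u)\, e^{- 2 u^{2}}\, du = \frac{b}{4} \int_{-\infty}^{\infty} \cos(b u)\, e^{- 2 u^{2}}\, du,$$
so $I'(b) = - \frac{b}{4}\, I(b)$.

This is a separable first-order ODE; solving with the initial condition $I(0) = \int_{-\infty}^{\infty} - 6 e^{- 2 u^{2}}\,du = - 3 \sqrt{2} \sqrt{\pi}$ gives
$$I(b) = - 3 \sqrt{2} \sqrt{\pi} e^{- \frac{b^{2}}{8}}.$$

Setting $b = \frac{3}{2}$:
$$I = - \frac{3 \sqrt{2} \sqrt{\pi}}{e^{\frac{9}{32}}}.$$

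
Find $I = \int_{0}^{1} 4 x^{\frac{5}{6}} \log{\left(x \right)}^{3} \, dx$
$- \frac{31104}{14641}$

Consider the simpler parametrised integral
$$J(a) = \int_{0}^{1} 4 x^{a} \, dx = \frac{4}{a + 1}.$$

Differentiating under the integral sign brings down a factor of $\ln x$:
$$\frac{dJ}{da} = \int_{0}^{1} 4 x^{a} \log{\left(x \right)} \, dx = - \frac{4}{\left(a + 1\right)^{2}}.$$

Repeating $3$ times in total — each differentiation brings down another $\ln x$ — gives
$$\frac{d^{3}J}{da^{3}} = \int_{0}^{1} 4 x^{a} \log{\left(x \right)}^{3} \, dx = - \frac{24}{\left(a + 1\right)^{4}},$$
and the integrand here is exactly the target integrand, so $I = - \frac{24}{\left(a + 1\right)^{4}}$.

Setting $a = \frac{5}{6}$:
$$I = - \frac{31104}{14641}.$$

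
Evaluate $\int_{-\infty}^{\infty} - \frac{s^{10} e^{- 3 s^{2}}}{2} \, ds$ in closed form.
$- \frac{35 \sqrt{3} \sqrt{\pi}}{1728}$

Start from the elementary integral
$$J(a) = \int_{-\infty}^{\infty} - \frac{e^{- a s^{2}}}{2} \, ds = - \frac{\sqrt{\pi}}{2 \sqrt{a}}.$$

Differentiating under the integral sign brings down a factor of $(-s^2)$:
$$\frac{dJ}{da} = \int_{-\infty}^{\infty} \frac{s^{2} e^{- a s^{2}}}{2} \, ds = \frac{\sqrt{\pi}}{4 a^{\frac{3}{2}}}.$$

Repeating $5$ times in total — each differentiation brings down another $(-s^2)$ — gives
$$\frac{d^{5}J}{da^{5}} = \int_{-\infty}^{\infty} \frac{s^{10} e^{- a s^{2}}}{2} \, ds = \frac{945 \sqrt{\pi}}{64 a^{\frac{11}{2}}},$$
and the integrand here is $(-1)^{5}$ times the target integrand, so $I = (-1)^{5}\,\frac{d^{5}J}{da^{5}} = - \frac{945 \sqrt{\pi}}{64 a^{\frac{11}{2}}}$.

Setting $a = 3$:
$$I = - \frac{35 \sqrt{3} \sqrt{\pi}}{1728}.$$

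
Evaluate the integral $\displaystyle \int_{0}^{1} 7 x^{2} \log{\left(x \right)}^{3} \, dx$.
$- \frac{14}{27}$

Start from the elementary integral
$$J(a) = \int_{0}^{1} 7 x^{a} \, dx = \frac{7}{a + 1}.$$

Differentiating under the integral sign brings down a factor of $\ln x$:
$$\frac{dJ}{da} = \int_{0}^{1} 7 x^{a} \log{\left(x \right)} \, dx = - \frac{7}{\left(a + 1\right)^{2}}.$$

Repeating $3$ times in total — each differentiation brings down another $\ln x$ — gives
$$\frac{d^{3}J}{da^{3}} = \int_{0}^{1} 7 x^{a} \log{\left(x \right)}^{3} \, dx = - \frac{42}{\left(a + 1\right)^{4}},$$
and the integrand here is exactly the target integrand, so $I = - \frac{42}{\left(a + 1\right)^{4}}$.

Setting $a = 2$:
$$I = - \frac{14}{27}.$$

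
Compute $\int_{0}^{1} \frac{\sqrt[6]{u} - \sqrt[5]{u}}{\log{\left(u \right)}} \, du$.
$\log{\left(\frac{35}{36} \right)}$

Consider the one-parameter family: let $I(a) = \int_{0}^{1} \frac{- \sqrt[5]{u} + u^{a}}{\log{\left(u \right)}} \, du$.

Since $\dfrac{\partial}{\partial a}\,u^{a} = u^{a} \ln u$, the $\ln u$ in the denominator cancels and
$$\frac{dI}{da} = \int_{0}^{1} u^{a} \, du = \left[\frac{u^{a+1}}{a+1}\right]_0^1 = \frac{1}{a + 1}.$$

Integrating with respect to $a$ gives $I(a) = \log{\left(\frac{5 a}{6} + \frac{5}{6} \right)} + C$.

At $a = \frac{1}{5}$ the integrand is identically $0$, so $I(\frac{1}{5}) = 0$. The closed form gives $0$, hence $C = 0$.

Setting $a = \frac{1}{6}$:
$$I = \log{\left(\frac{35}{36} \right)}.$$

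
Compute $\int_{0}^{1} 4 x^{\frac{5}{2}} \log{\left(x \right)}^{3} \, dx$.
$- \frac{384}{2401}$

Start from the elementary integral
$$J(a) = \int_{0}^{1} 4 x^{a} \, dx = \frac{4}{a + 1}.$$

Differentiating under the integral sign brings down a factor of $\ln x$:
$$\frac{dJ}{da} = \int_{0}^{1} 4 x^{a} \log{\left(x \right)} \, dx = - \frac{4}{\left(a + 1\right)^{2}}.$$

Repeating $3$ times in total — each differentiation brings down another $\ln x$ — gives
$$\frac{d^{3}J}{da^{3}} = \int_{0}^{1} 4 x^{a} \log{\left(x \right)}^{3} \, dx = - \frac{24}{\left(a + 1\right)^{4}},$$
and the integrand here is exactly the target integrand, so $I = - \frac{24}{\left(a + 1\right)^{4}}$.

Setting $a = \frac{5}{2}$:
$$I = - \frac{384}{2401}.$$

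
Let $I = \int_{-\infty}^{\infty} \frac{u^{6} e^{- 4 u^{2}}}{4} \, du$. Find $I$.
$\frac{15 \sqrt{\pi}}{4096}$

Consider the simpler parametrised integral
$$J(a) = \int_{-\infty}^{\infty} \frac{e^{- a u^{2}}}{4} \, du = \frac{\sqrt{\pi}}{4 \sqrt{a}}.$$

Differentiating under the integral sign brings down a factor of $(-u^2)$:
$$\frac{dJ}{da} = \int_{-\infty}^{\infty} - \frac{u^{2} e^{- a u^{2}}}{4} \, du = - \frac{\sqrt{\pi}}{8 a^{\frac{3}{2}}}.$$

Repeating $3$ times in total — each differentiation brings down another $(-u^2)$ — gives
$$\frac{d^{3}J}{da^{3}} = \int_{-\infty}^{\infty} - \frac{u^{6} e^{- a u^{2}}}{4} \, du = - \frac{15 \sqrt{\pi}}{32 a^{\frac{7}{2}}},$$
and the integrand here is $(-1)^{3}$ times the target integrand, so $I = (-1)^{3}\,\frac{d^{3}J}{da^{3}} = \frac{15 \sqrt{\pi}}{32 a^{\frac{7}{2}}}$.

Setting $a = 4$:
$$I = \frac{15 \sqrt{\pi}}{4096}.$$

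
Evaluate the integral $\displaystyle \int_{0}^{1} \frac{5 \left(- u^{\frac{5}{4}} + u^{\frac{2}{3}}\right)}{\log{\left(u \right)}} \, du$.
$\log{\left(\frac{3200000}{14348907} \right)}$

Consider the one-parameter family: let $I(a) = \int_{0}^{1} \frac{5 \left(- u^{\frac{5}{4}} + u^{a}\right)}{\log{\left(u \right)}} \, du$.

Since $\dfrac{\partial}{\partial a}\,u^{a} = u^{a} \ln u$, the $\ln u$ in the denominator cancels and
$$\frac{dI}{da} = \int_{0}^{1} 5 u^{a} \, du = 5 \left[\frac{u^{a+1}}{a+1}\right]_0^1 = \frac{5}{a + 1}.$$

Integrating with respect to $a$ gives $I(a) = \log{\left(\frac{1024 \left(a + 1\right)^{5}}{59049} \right)} + C$.

At $a = \frac{5}{4}$ the integrand is identically $0$, so $I(\frac{5}{4}) = 0$. The closed form gives $0$, hence $C = 0$.

Setting $a = \frac{2}{3}$:
$$I = \log{\left(\frac{3200000}{14348907} \right)}.$$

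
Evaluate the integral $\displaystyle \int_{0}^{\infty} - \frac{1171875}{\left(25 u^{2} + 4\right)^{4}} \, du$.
$- \frac{1171875 \pi}{4096}$

Start from the standard arctangent integral
$$J(a) = \int_{0}^{\infty} - \frac{3}{a^{2} + u^{2}} \, du = - \frac{3 \pi}{2 a}.$$

Differentiating under the integral sign with respect to $a$,
$$\frac{dJ}{da} = \int_{0}^{\infty} \frac{6 a}{\left(a^{2} + u^{2}\right)^{2}} \, du = \frac{3 \pi}{2 a^{2}},$$
so $\int_{0}^{\infty} - \frac{3}{\left(a^{2} + u^{2}\right)^{2}} \, du = - \frac{3 \pi}{4 a^{3}}$.

Repeating — each differentiation of $1/(u^2+a^2)^j$ produces $-2ja/(u^2+a^2)^{j+1}$ — and dividing through by $-2ja$ at each step yields, after $3$ differentiations in total,
$$\int_{0}^{\infty} - \frac{3}{\left(a^{2} + u^{2}\right)^{4}} \, du = - \frac{15 \pi}{32 a^{7}}.$$

Setting $a = \frac{2}{5}$:
$$I = - \frac{1171875 \pi}{4096}.$$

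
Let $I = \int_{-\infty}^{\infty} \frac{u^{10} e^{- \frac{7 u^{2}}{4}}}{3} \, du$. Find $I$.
$\frac{2880 \sqrt{7} \sqrt{\pi}}{16807}$

Begin with the known integral
$$J(a) = \int_{-\infty}^{\infty} \frac{e^{- a u^{2}}}{3} \, du = \frac{\sqrt{\pi}}{3 \sqrt{a}}.$$

Differentiating under the integral sign brings down a factor of $(-u^2)$:
$$\frac{dJ}{da} = \int_{-\infty}^{\infty} - \frac{u^{2} e^{- a u^{2}}}{3} \, du = - \frac{\sqrt{\pi}}{6 a^{\frac{3}{2}}}.$$

Repeating $5$ times in total — each differentiation brings down another $(-u^2)$ — gives
$$\frac{d^{5}J}{da^{5}} = \int_{-\infty}^{\infty} - \frac{u^{10} e^{- a u^{2}}}{3} \, du = - \frac{315 \sqrt{\pi}}{32 a^{\frac{11}{2}}},$$
and the integrand here is $(-1)^{5}$ times the target integrand, so $I = (-1)^{5}\,\frac{d^{5}J}{da^{5}} = \frac{315 \sqrt{\pi}}{32 a^{\frac{11}{2}}}$.

Setting $a = \frac{7}{4}$:
$$I = \frac{2880 \sqrt{7} \sqrt{\pi}}{16807}.$$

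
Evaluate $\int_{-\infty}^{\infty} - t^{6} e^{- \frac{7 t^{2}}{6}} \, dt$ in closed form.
$- \frac{405 \sqrt{42} \sqrt{\pi}}{2401}$

Start from the elementary integral
$$J(a) = \int_{-\infty}^{\infty} - e^{- a t^{2}} \, dt = - \frac{\sqrt{\pi}}{\sqrt{a}}.$$

Differentiating under the integral sign brings down a factor of $(-t^2)$:
$$\frac{dJ}{da} = \int_{-\infty}^{\infty} t^{2} e^{- a t^{2}} \, dt = \frac{\sqrt{\pi}}{2 a^{\frac{3}{2}}}.$$

Repeating $3$ times in total — each differentiation brings down another $(-t^2)$ — gives
$$\frac{d^{3}J}{da^{3}} = \int_{-\infty}^{\infty} t^{6} e^{- a t^{2}} \, dt = \frac{15 \sqrt{\pi}}{8 a^{\frac{7}{2}}},$$
and the integrand here is $(-1)^{3}$ times the target integrand, so $I = (-1)^{3}\,\frac{d^{3}J}{da^{3}} = - \frac{15 \sqrt{\pi}}{8 a^{\frac{7}{2}}}$.

Setting $a = \frac{7}{6}$:
$$I = - \frac{405 \sqrt{42} \sqrt{\pi}}{2401}.$$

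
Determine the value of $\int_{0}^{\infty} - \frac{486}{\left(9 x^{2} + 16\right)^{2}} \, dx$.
$- \frac{81 \pi}{128}$

Recall the elementary integral
$$J(a) = \int_{0}^{\infty} - \frac{6}{a^{2} + x^{2}} \, dx = - \frac{3 \pi}{a}.$$

Differentiating under the integral sign with respect to $a$,
$$\frac{dJ}{da} = \int_{0}^{\infty} \frac{12 a}{\left(a^{2} + x^{2}\right)^{2}} \, dx = \frac{3 \pi}{a^{2}},$$
so $\int_{0}^{\infty} - \frac{6}{\left(a^{2} + x^{2}\right)^{2}} \, dx = - \frac{3 \pi}{2 a^{3}}$.

Setting $a = \frac{4}{3}$:
$$I = - \frac{81 \pi}{128}.$$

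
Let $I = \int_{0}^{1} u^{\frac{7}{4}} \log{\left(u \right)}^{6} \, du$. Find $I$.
$\frac{11796480}{19487171}$

Begin with the known integral
$$J(a) = \int_{0}^{1} u^{a} \, du = \frac{1}{a + 1}.$$

Differentiating under the integral sign brings down a factor of $\ln u$:
$$\frac{dJ}{da} = \int_{0}^{1} u^{a} \log{\left(u \right)} \, du = - \frac{1}{\left(a + 1\right)^{2}}.$$

Repeating $6$ times in total — each differentiation brings down another $\ln u$ — gives
$$\frac{d^{6}J}{da^{6}} = \int_{0}^{1} u^{a} \log{\left(u \right)}^{6} \, du = \frac{720}{\left(a + 1\right)^{7}},$$
and the integrand here is exactly the target integrand, so $I = \frac{720}{\left(a + 1\right)^{7}}$.

Setting $a = \frac{7}{4}$:
$$I = \frac{11796480}{19487171}.$$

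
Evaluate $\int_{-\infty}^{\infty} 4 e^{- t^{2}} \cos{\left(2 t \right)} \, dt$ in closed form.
$\frac{4 \sqrt{\pi}}{e}$

Define $I(b) = \int_{-\infty}^{\infty} 4 e^{- t^{2}} \cos{\left(b t \right)} \, dt$.

Differentiating under the integral sign,
$$I'(b) = \int_{-\infty}^{\infty} - 4 t e^{- t^{2}} \sin{\left(b t \right)} \, dt.$$

Integrate $\int_{-\infty}^{\infty} t \sin(b t)\, e^{- t^{2}}\, dt$ by parts with $u = \sin(b t)$ and $dv = t\, e^{- t^{2}}\, dt$, giving $v = - \frac{e^{- t^{2}}}{2}$. The boundary term vanishes and
$$\int_{-\infty}^{\infty} t \sin(b t)\, e^{- t^{2}}\, dt = \frac{b}{2} \int_{-\infty}^{\infty} \cos(b t)\, e^{- t^{2}}\, dt,$$
so $I'(b) = - \frac{b}{2}\, I(b)$.

This is a separable first-order ODE; solving with the initial condition $I(0) = \int_{-\infty}^{\infty} 4 e^{- t^{2}}\,dt = 4 \sqrt{\pi}$ gives
$$I(b) = 4 \sqrt{\pi} e^{- \frac{b^{2}}{4}}.$$

Setting $b = 2$:
$$I = \frac{4 \sqrt{\pi}}{e}.$$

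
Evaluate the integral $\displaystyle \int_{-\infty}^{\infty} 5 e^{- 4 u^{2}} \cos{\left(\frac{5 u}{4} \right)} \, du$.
$\frac{5 \sqrt{\pi}}{2 e^{\frac{25}{256}}}$

Let $b$ denote the cosine frequency and define $I(b) = \int_{-\infty}^{\infty} 5 e^{- 4 u^{2}} \cos{\left(b u \right)} \, du$.

Differentiating under the integral sign,
$$I'(b) = \int_{-\infty}^{\infty} - 5 u e^{- 4 u^{2}} \sin{\left(b u \right)} \, du.$$

Integrate $\int_{-\infty}^{\infty} u \sin(b u)\, e^{- 4 u^{2}}\, du$ by parts with $w = \sin(b u)$ and $dv = u\, e^{- 4 u^{2}}\, du$, giving $v = - \frac{e^{- 4 u^{2}}}{8}$. The boundary term vanishes and
$$\int_{-\infty}^{\infty} u \sin(b u)\, e^{- 4 u^{2}}\, du = \frac{b}{8} \int_{-\infty}^{\infty} \cos(b u)\, e^{- 4 u^{2}}\, du,$$
so $I'(b) = - \frac{b}{8}\, I(b)$.

This is a separable first-order ODE; solving with the initial condition $I(0) = \int_{-\infty}^{\infty} 5 e^{- 4 u^{2}}\,du = \frac{5 \sqrt{\pi}}{2}$ gives
$$I(b) = \frac{5 \sqrt{\pi} e^{- \frac{b^{2}}{16}}}{2}.$$

Setting $b = \frac{5}{4}$:
$$I = \frac{5 \sqrt{\pi}}{2 e^{\frac{25}{256}}}.$$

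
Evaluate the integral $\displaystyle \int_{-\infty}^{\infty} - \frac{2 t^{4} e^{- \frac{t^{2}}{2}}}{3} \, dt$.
$- 2 \sqrt{2} \sqrt{\pi}$

Consider the simpler parametrised integral
$$J(a) = \int_{-\infty}^{\infty} - \frac{2 e^{- a t^{2}}}{3} \, dt = - \frac{2 \sqrt{\pi}}{3 \sqrt{a}}.$$

Differentiating under the integral sign brings down a factor of $(-t^2)$:
$$\frac{dJ}{da} = \int_{-\infty}^{\infty} \frac{2 t^{2} e^{- a t^{2}}}{3} \, dt = \frac{\sqrt{\pi}}{3 a^{\frac{3}{2}}}.$$

Repeating twice in total — each differentiation brings down another $(-t^2)$ — gives
$$\frac{d^{2}J}{da^{2}} = \int_{-\infty}^{\infty} - \frac{2 t^{4} e^{- a t^{2}}}{3} \, dt = - \frac{\sqrt{\pi}}{2 a^{\frac{5}{2}}},$$
and the integrand here is exactly the target integrand, so $I = - \frac{\sqrt{\pi}}{2 a^{\frac{5}{2}}}$.

Setting $a = \frac{1}{2}$:
$$I = - 2 \sqrt{2} \sqrt{\pi}.$$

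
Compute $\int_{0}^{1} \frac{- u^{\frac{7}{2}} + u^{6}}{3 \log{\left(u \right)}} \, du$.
$\log{\left(\frac{\sqrt[3]{42}}{3} \right)}$

Introduce a parameter $a$ in the exponent: let $I(a) = \int_{0}^{1} \frac{u^{6} - u^{a}}{3 \log{\left(u \right)}} \, du$.

Since $\dfrac{\partial}{\partial a}\,u^{a} = u^{a} \ln u$, the $\ln u$ in the denominator cancels and
$$\frac{dI}{da} = \int_{0}^{1} - \frac{1}{3} u^{a} \, du = - \frac{1}{3} \left[\frac{u^{a+1}}{a+1}\right]_0^1 = - \frac{1}{3 a + 3}.$$

Integrating with respect to $a$ gives $I(a) = - \frac{\log{\left(a + 1 \right)}}{3} + \frac{\log{\left(7 \right)}}{3} + C$.

At $a = 6$ the integrand is identically $0$, so $I(6) = 0$. The closed form gives $0$, hence $C = 0$.

Setting $a = \frac{7}{2}$:
$$I = \log{\left(\frac{\sqrt[3]{42}}{3} \right)}.$$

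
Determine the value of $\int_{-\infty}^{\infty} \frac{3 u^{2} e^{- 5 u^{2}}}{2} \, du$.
$\frac{3 \sqrt{5} \sqrt{\pi}}{100}$

Start from the elementary integral
$$J(a) = \int_{-\infty}^{\infty} \frac{3 e^{- a u^{2}}}{2} \, du = \frac{3 \sqrt{\pi}}{2 \sqrt{a}}.$$

Differentiating under the integral sign brings down a factor of $(-u^2)$:
$$\frac{dJ}{da} = \int_{-\infty}^{\infty} - \frac{3 u^{2} e^{- a u^{2}}}{2} \, du = - \frac{3 \sqrt{\pi}}{4 a^{\frac{3}{2}}}.$$

The integral on the left is $-I$, so $I = \frac{3 \sqrt{\pi}}{4 a^{\frac{3}{2}}}$.

Setting $a = 5$:
$$I = \frac{3 \sqrt{5} \sqrt{\pi}}{100}.$$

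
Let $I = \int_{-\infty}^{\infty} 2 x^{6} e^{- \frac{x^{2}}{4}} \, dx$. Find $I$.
$480 \sqrt{\pi}$

Consider the simpler parametrised integral
$$J(a) = \int_{-\infty}^{\infty} 2 e^{- a x^{2}} \, dx = \frac{2 \sqrt{\pi}}{\sqrt{a}}.$$

Differentiating under the integral sign brings down a factor of $(-x^2)$:
$$\frac{dJ}{da} = \int_{-\infty}^{\infty} - 2 x^{2} e^{- a x^{2}} \, dx = - \frac{\sqrt{\pi}}{a^{\frac{3}{2}}}.$$

Repeating $3$ times in total — each differentiation brings down another $(-x^2)$ — gives
$$\frac{d^{3}J}{da^{3}} = \int_{-\infty}^{\infty} - 2 x^{6} e^{- a x^{2}} \, dx = - \frac{15 \sqrt{\pi}}{4 a^{\frac{7}{2}}},$$
and the integrand here is $(-1)^{3}$ times the target integrand, so $I = (-1)^{3}\,\frac{d^{3}J}{da^{3}} = \frac{15 \sqrt{\pi}}{4 a^{\frac{7}{2}}}$.

Setting $a = \frac{1}{4}$:
$$I = 480 \sqrt{\pi}.$$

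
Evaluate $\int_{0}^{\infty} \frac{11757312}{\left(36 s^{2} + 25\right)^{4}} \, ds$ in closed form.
$\frac{61236 \pi}{15625}$

Start from the standard arctangent integral
$$J(a) = \int_{0}^{\infty} \frac{7}{a^{2} + s^{2}} \, ds = \frac{7 \pi}{2 a}.$$

Differentiating under the integral sign with respect to $a$,
$$\frac{dJ}{da} = \int_{0}^{\infty} - \frac{14 a}{\left(a^{2} + s^{2}\right)^{2}} \, ds = - \frac{7 \pi}{2 a^{2}},$$
so $\int_{0}^{\infty} \frac{7}{\left(a^{2} + s^{2}\right)^{2}} \, ds = \frac{7 \pi}{4 a^{3}}$.

Repeating — each differentiation of $1/(s^2+a^2)^j$ produces $-2ja/(s^2+a^2)^{j+1}$ — and dividing through by $-2ja$ at each step yields, after $3$ differentiations in total,
$$\int_{0}^{\infty} \frac{7}{\left(a^{2} + s^{2}\right)^{4}} \, ds = \frac{35 \pi}{32 a^{7}}.$$

Setting $a = \frac{5}{6}$:
$$I = \frac{61236 \pi}{15625}.$$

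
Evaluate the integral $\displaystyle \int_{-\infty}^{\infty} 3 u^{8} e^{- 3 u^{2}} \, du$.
$\frac{35 \sqrt{3} \sqrt{\pi}}{432}$

Consider the simpler parametrised integral
$$J(a) = \int_{-\infty}^{\infty} 3 e^{- a u^{2}} \, du = \frac{3 \sqrt{\pi}}{\sqrt{a}}.$$

Differentiating under the integral sign brings down a factor of $(-u^2)$:
$$\frac{dJ}{da} = \int_{-\infty}^{\infty} - 3 u^{2} e^{- a u^{2}} \, du = - \frac{3 \sqrt{\pi}}{2 a^{\frac{3}{2}}}.$$

Repeating $4$ times in total — each differentiation brings down another $(-u^2)$ — gives
$$\frac{d^{4}J}{da^{4}} = \int_{-\infty}^{\infty} 3 u^{8} e^{- a u^{2}} \, du = \frac{315 \sqrt{\pi}}{16 a^{\frac{9}{2}}},$$
and the integrand here is exactly the target integrand, so $I = \frac{315 \sqrt{\pi}}{16 a^{\frac{9}{2}}}$.

Setting $a = 3$:
$$I = \frac{35 \sqrt{3} \sqrt{\pi}}{432}.$$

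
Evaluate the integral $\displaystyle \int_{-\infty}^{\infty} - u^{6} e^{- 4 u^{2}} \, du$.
$- \frac{15 \sqrt{\pi}}{1024}$

Begin with the known integral
$$J(a) = \int_{-\infty}^{\infty} - e^{- a u^{2}} \, du = - \frac{\sqrt{\pi}}{\sqrt{a}}.$$

Differentiating under the integral sign brings down a factor of $(-u^2)$:
$$\frac{dJ}{da} = \int_{-\infty}^{\infty} u^{2} e^{- a u^{2}} \, du = \frac{\sqrt{\pi}}{2 a^{\frac{3}{2}}}.$$

Repeating $3$ times in total — each differentiation brings down another $(-u^2)$ — gives
$$\frac{d^{3}J}{da^{3}} = \int_{-\infty}^{\infty} u^{6} e^{- a u^{2}} \, du = \frac{15 \sqrt{\pi}}{8 a^{\frac{7}{2}}},$$
and the integrand here is $(-1)^{3}$ times the target integrand, so $I = (-1)^{3}\,\frac{d^{3}J}{da^{3}} = - \frac{15 \sqrt{\pi}}{8 a^{\frac{7}{2}}}$.

Setting $a = 4$:
$$I = - \frac{15 \sqrt{\pi}}{1024}.$$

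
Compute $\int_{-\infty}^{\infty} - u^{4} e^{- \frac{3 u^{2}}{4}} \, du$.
$- \frac{8 \sqrt{3} \sqrt{\pi}}{9}$

Start from the elementary integral
$$J(a) = \int_{-\infty}^{\infty} - e^{- a u^{2}} \, du = - \frac{\sqrt{\pi}}{\sqrt{a}}.$$

Differentiating under the integral sign brings down a factor of $(-u^2)$:
$$\frac{dJ}{da} = \int_{-\infty}^{\infty} u^{2} e^{- a u^{2}} \, du = \frac{\sqrt{\pi}}{2 a^{\frac{3}{2}}}.$$

Repeating twice in total — each differentiation brings down another $(-u^2)$ — gives
$$\frac{d^{2}J}{da^{2}} = \int_{-\infty}^{\infty} - u^{4} e^{- a u^{2}} \, du = - \frac{3 \sqrt{\pi}}{4 a^{\frac{5}{2}}},$$
and the integrand here is exactly the target integrand, so $I = - \frac{3 \sqrt{\pi}}{4 a^{\frac{5}{2}}}$.

Setting $a = \frac{3}{4}$:
$$I = - \frac{8 \sqrt{3} \sqrt{\pi}}{9}.$$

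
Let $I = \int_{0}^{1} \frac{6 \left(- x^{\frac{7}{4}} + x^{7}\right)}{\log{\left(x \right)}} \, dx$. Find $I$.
$- \log{\left(\frac{1771561}{1073741824} \right)}$

Introduce a parameter $a$ in the exponent: let $I(a) = \int_{0}^{1} \frac{6 \left(x^{7} - x^{a}\right)}{\log{\left(x \right)}} \, dx$.

Since $\dfrac{\partial}{\partial a}\,x^{a} = x^{a} \ln x$, the $\ln x$ in the denominator cancels and
$$\frac{dI}{da} = \int_{0}^{1} -6 x^{a} \, dx = -6 \left[\frac{x^{a+1}}{a+1}\right]_0^1 = - \frac{6}{a + 1}.$$

Integrating with respect to $a$ gives $I(a) = - \log{\left(\frac{\left(a + 1\right)^{6}}{262144} \right)} + C$.

At $a = 7$ the integrand is identically $0$, so $I(7) = 0$. The closed form gives $0$, hence $C = 0$.

Setting $a = \frac{7}{4}$:
$$I = - \log{\left(\frac{1771561}{1073741824} \right)}.$$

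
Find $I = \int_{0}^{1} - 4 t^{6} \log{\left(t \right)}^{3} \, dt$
$\frac{24}{2401}$

Consider the simpler parametrised integral
$$J(a) = \int_{0}^{1} - 4 t^{a} \, dt = - \frac{4}{a + 1}.$$

Differentiating under the integral sign brings down a factor of $\ln t$:
$$\frac{dJ}{da} = \int_{0}^{1} - 4 t^{a} \log{\left(t \right)} \, dt = \frac{4}{\left(a + 1\right)^{2}}.$$

Repeating $3$ times in total — each differentiation brings down another $\ln t$ — gives
$$\frac{d^{3}J}{da^{3}} = \int_{0}^{1} - 4 t^{a} \log{\left(t \right)}^{3} \, dt = \frac{24}{\left(a + 1\right)^{4}},$$
and the integrand here is exactly the target integrand, so $I = \frac{24}{\left(a + 1\right)^{4}}$.

Setting $a = 6$:
$$I = \frac{24}{2401}.$$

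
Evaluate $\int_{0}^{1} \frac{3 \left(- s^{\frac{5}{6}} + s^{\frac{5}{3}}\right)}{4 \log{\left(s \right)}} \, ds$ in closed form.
$\log{\left(\frac{8 \sqrt[4]{11}}{11} \right)}$

Consider the one-parameter family: let $I(a) = \int_{0}^{1} \frac{3 \left(- s^{\frac{5}{6}} + s^{a}\right)}{4 \log{\left(s \right)}} \, ds$.

Since $\dfrac{\partial}{\partial a}\,s^{a} = s^{a} \ln s$, the $\ln s$ in the denominator cancels and
$$\frac{dI}{da} = \int_{0}^{1} \frac{3}{4} s^{a} \, ds = \frac{3}{4} \left[\frac{s^{a+1}}{a+1}\right]_0^1 = \frac{3}{4 \left(a + 1\right)}.$$

Integrating with respect to $a$ gives $I(a) = \log{\left(\frac{\sqrt[4]{11} \cdot 6^{\frac{3}{4}} \left(a + 1\right)^{\frac{3}{4}}}{11} \right)} + C$.

At $a = \frac{5}{6}$ the integrand is identically $0$, so $I(\frac{5}{6}) = 0$. The closed form gives $0$, hence $C = 0$.

Setting $a = \frac{5}{3}$:
$$I = \log{\left(\frac{8 \sqrt[4]{11}}{11} \right)}.$$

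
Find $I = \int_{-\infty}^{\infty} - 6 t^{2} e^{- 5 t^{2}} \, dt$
$- \frac{3 \sqrt{5} \sqrt{\pi}}{25}$

Begin with the known integral
$$J(a) = \int_{-\infty}^{\infty} - 6 e^{- a t^{2}} \, dt = - \frac{6 \sqrt{\pi}}{\sqrt{a}}.$$

Differentiating under the integral sign brings down a factor of $(-t^2)$:
$$\frac{dJ}{da} = \int_{-\infty}^{\infty} 6 t^{2} e^{- a t^{2}} \, dt = \frac{3 \sqrt{\pi}}{a^{\frac{3}{2}}}.$$

The integral on the left is $-I$, so $I = - \frac{3 \sqrt{\pi}}{a^{\frac{3}{2}}}$.

Setting $a = 5$:
$$I = - \frac{3 \sqrt{5} \sqrt{\pi}}{25}.$$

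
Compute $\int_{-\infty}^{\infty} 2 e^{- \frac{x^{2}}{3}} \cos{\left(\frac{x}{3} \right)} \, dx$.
$\frac{2 \sqrt{3} \sqrt{\pi}}{e^{\frac{1}{12}}}$

Let $b$ denote the cosine frequency and define $I(b) = \int_{-\infty}^{\infty} 2 e^{- \frac{x^{2}}{3}} \cos{\left(b x \right)} \, dx$.

Differentiating under the integral sign,
$$I'(b) = \int_{-\infty}^{\infty} - 2 x e^{- \frac{x^{2}}{3}} \sin{\left(b x \right)} \, dx.$$

Integrate $\int_{-\infty}^{\infty} x \sin(b x)\, e^{- \frac{x^{2}}{3}}\, dx$ by parts with $u = \sin(b x)$ and $dv = x\, e^{- \frac{x^{2}}{3}}\, dx$, giving $v = - \frac{3 e^{- \frac{x^{2}}{3}}}{2}$. The boundary term vanishes and
$$\int_{-\infty}^{\infty} x \sin(b x)\, e^{- \frac{x^{2}}{3}}\, dx = \frac{3 b}{2} \int_{-\infty}^{\infty} \cos(b x)\, e^{- \frac{x^{2}}{3}}\, dx,$$
so $I'(b) = - \frac{3 b}{2}\, I(b)$.

This is a separable first-order ODE; solving with the initial condition $I(0) = \int_{-\infty}^{\infty} 2 e^{- \frac{x^{2}}{3}}\,dx = 2 \sqrt{3} \sqrt{\pi}$ gives
$$I(b) = 2 \sqrt{3} \sqrt{\pi} e^{- \frac{3 b^{2}}{4}}.$$

Setting $b = \frac{1}{3}$:
$$I = \frac{2 \sqrt{3} \sqrt{\pi}}{e^{\frac{1}{12}}}.$$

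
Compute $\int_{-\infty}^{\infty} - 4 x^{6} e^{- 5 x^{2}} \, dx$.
$- \frac{3 \sqrt{5} \sqrt{\pi}}{250}$

Begin with the known integral
$$J(a) = \int_{-\infty}^{\infty} - 4 e^{- a x^{2}} \, dx = - \frac{4 \sqrt{\pi}}{\sqrt{a}}.$$

Differentiating under the integral sign brings down a factor of $(-x^2)$:
$$\frac{dJ}{da} = \int_{-\infty}^{\infty} 4 x^{2} e^{- a x^{2}} \, dx = \frac{2 \sqrt{\pi}}{a^{\frac{3}{2}}}.$$

Repeating $3$ times in total — each differentiation brings down another $(-x^2)$ — gives
$$\frac{d^{3}J}{da^{3}} = \int_{-\infty}^{\infty} 4 x^{6} e^{- a x^{2}} \, dx = \frac{15 \sqrt{\pi}}{2 a^{\frac{7}{2}}},$$
and the integrand here is $(-1)^{3}$ times the target integrand, so $I = (-1)^{3}\,\frac{d^{3}J}{da^{3}} = - \frac{15 \sqrt{\pi}}{2 a^{\frac{7}{2}}}$.

Setting $a = 5$:
$$I = - \frac{3 \sqrt{5} \sqrt{\pi}}{250}.$$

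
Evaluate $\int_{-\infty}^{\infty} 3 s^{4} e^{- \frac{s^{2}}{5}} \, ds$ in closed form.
$\frac{225 \sqrt{5} \sqrt{\pi}}{4}$

Begin with the known integral
$$J(a) = \int_{-\infty}^{\infty} 3 e^{- a s^{2}} \, ds = \frac{3 \sqrt{\pi}}{\sqrt{a}}.$$

Differentiating under the integral sign brings down a factor of $(-s^2)$:
$$\frac{dJ}{da} = \int_{-\infty}^{\infty} - 3 s^{2} e^{- a s^{2}} \, ds = - \frac{3 \sqrt{\pi}}{2 a^{\frac{3}{2}}}.$$

Repeating twice in total — each differentiation brings down another $(-s^2)$ — gives
$$\frac{d^{2}J}{da^{2}} = \int_{-\infty}^{\infty} 3 s^{4} e^{- a s^{2}} \, ds = \frac{9 \sqrt{\pi}}{4 a^{\frac{5}{2}}},$$
and the integrand here is exactly the target integrand, so $I = \frac{9 \sqrt{\pi}}{4 a^{\frac{5}{2}}}$.

Setting $a = \frac{1}{5}$:
$$I = \frac{225 \sqrt{5} \sqrt{\pi}}{4}.$$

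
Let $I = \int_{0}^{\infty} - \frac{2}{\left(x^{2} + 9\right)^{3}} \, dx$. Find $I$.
$- \frac{\pi}{648}$

Recall the elementary integral
$$J(a) = \int_{0}^{\infty} - \frac{2}{a^{2} + x^{2}} \, dx = - \frac{\pi}{a}.$$

Differentiating under the integral sign with respect to $a$,
$$\frac{dJ}{da} = \int_{0}^{\infty} \frac{4 a}{\left(a^{2} + x^{2}\right)^{2}} \, dx = \frac{\pi}{a^{2}},$$
so $\int_{0}^{\infty} - \frac{2}{\left(a^{2} + x^{2}\right)^{2}} \, dx = - \frac{\pi}{2 a^{3}}$.

Repeating — each differentiation of $1/(x^2+a^2)^j$ produces $-2ja/(x^2+a^2)^{j+1}$ — and dividing through by $-2ja$ at each step yields, after $2$ differentiations in total,
$$\int_{0}^{\infty} - \frac{2}{\left(a^{2} + x^{2}\right)^{3}} \, dx = - \frac{3 \pi}{8 a^{5}}.$$

Setting $a = 3$:
$$I = - \frac{\pi}{648}.$$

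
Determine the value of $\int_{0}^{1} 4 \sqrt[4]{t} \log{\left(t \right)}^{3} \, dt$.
$- \frac{6144}{625}$

Consider the simpler parametrised integral
$$J(a) = \int_{0}^{1} 4 t^{a} \, dt = \frac{4}{a + 1}.$$

Differentiating under the integral sign brings down a factor of $\ln t$:
$$\frac{dJ}{da} = \int_{0}^{1} 4 t^{a} \log{\left(t \right)} \, dt = - \frac{4}{\left(a + 1\right)^{2}}.$$

Repeating $3$ times in total — each differentiation brings down another $\ln t$ — gives
$$\frac{d^{3}J}{da^{3}} = \int_{0}^{1} 4 t^{a} \log{\left(t \right)}^{3} \, dt = - \frac{24}{\left(a + 1\right)^{4}},$$
and the integrand here is exactly the target integrand, so $I = - \frac{24}{\left(a + 1\right)^{4}}$.

Setting $a = \frac{1}{4}$:
$$I = - \frac{6144}{625}.$$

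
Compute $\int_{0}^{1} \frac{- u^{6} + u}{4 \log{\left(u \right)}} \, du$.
$- \frac{\log{\left(7 \right)}}{4} + \frac{\log{\left(2 \right)}}{4}$

Introduce a parameter $a$ in the exponent: let $I(a) = \int_{0}^{1} \frac{- u^{6} + u^{a}}{4 \log{\left(u \right)}} \, du$.

Since $\dfrac{\partial}{\partial a}\,u^{a} = u^{a} \ln u$, the $\ln u$ in the denominator cancels and
$$\frac{dI}{da} = \int_{0}^{1} \frac{1}{4} u^{a} \, du = \frac{1}{4} \left[\frac{u^{a+1}}{a+1}\right]_0^1 = \frac{1}{4 \left(a + 1\right)}.$$

Integrating with respect to $a$ gives $I(a) = \frac{\log{\left(a + 1 \right)}}{4} - \frac{\log{\left(7 \right)}}{4} + C$.

At $a = 6$ the integrand is identically $0$, so $I(6) = 0$. The closed form gives $0$, hence $C = 0$.

Setting $a = 1$:
$$I = - \frac{\log{\left(7 \right)}}{4} + \frac{\log{\left(2 \right)}}{4}.$$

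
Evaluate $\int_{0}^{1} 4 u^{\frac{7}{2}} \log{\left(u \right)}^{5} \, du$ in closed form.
$- \frac{10240}{177147}$

Begin with the known integral
$$J(a) = \int_{0}^{1} 4 u^{a} \, du = \frac{4}{a + 1}.$$

Differentiating under the integral sign brings down a factor of $\ln u$:
$$\frac{dJ}{da} = \int_{0}^{1} 4 u^{a} \log{\left(u \right)} \, du = - \frac{4}{\left(a + 1\right)^{2}}.$$

Repeating $5$ times in total — each differentiation brings down another $\ln u$ — gives
$$\frac{d^{5}J}{da^{5}} = \int_{0}^{1} 4 u^{a} \log{\left(u \right)}^{5} \, du = - \frac{480}{\left(a + 1\right)^{6}},$$
and the integrand here is exactly the target integrand, so $I = - \frac{480}{\left(a + 1\right)^{6}}$.

Setting $a = \frac{7}{2}$:
$$I = - \frac{10240}{177147}.$$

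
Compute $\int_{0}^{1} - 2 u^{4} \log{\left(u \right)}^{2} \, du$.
$- \frac{4}{125}$

Consider the simpler parametrised integral
$$J(a) = \int_{0}^{1} - 2 u^{a} \, du = - \frac{2}{a + 1}.$$

Differentiating under the integral sign brings down a factor of $\ln u$:
$$\frac{dJ}{da} = \int_{0}^{1} - 2 u^{a} \log{\left(u \right)} \, du = \frac{2}{\left(a + 1\right)^{2}}.$$

Repeating twice in total — each differentiation brings down another $\ln u$ — gives
$$\frac{d^{2}J}{da^{2}} = \int_{0}^{1} - 2 u^{a} \log{\left(u \right)}^{2} \, du = - \frac{4}{\left(a + 1\right)^{3}},$$
and the integrand here is exactly the target integrand, so $I = - \frac{4}{\left(a + 1\right)^{3}}$.

Setting $a = 4$:
$$I = - \frac{4}{125}.$$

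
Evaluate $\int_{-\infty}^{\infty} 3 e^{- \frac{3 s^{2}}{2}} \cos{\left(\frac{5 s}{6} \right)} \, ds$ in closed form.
$\frac{\sqrt{6} \sqrt{\pi}}{e^{\frac{25}{216}}}$

Treat the cosine frequency as a parameter and define $I(b) = \int_{-\infty}^{\infty} 3 e^{- \frac{3 s^{2}}{2}} \cos{\left(b s \right)} \, ds$.

Differentiating under the integral sign,
$$I'(b) = \int_{-\infty}^{\infty} - 3 s e^{- \frac{3 s^{2}}{2}} \sin{\left(b s \right)} \, ds.$$

Integrate $\int_{-\infty}^{\infty} s \sin(b s)\, e^{- \frac{3 s^{2}}{2}}\, ds$ by parts with $u = \sin(b s)$ and $dv = s\, e^{- \frac{3 s^{2}}{2}}\, ds$, giving $v = - \frac{e^{- \frac{3 s^{2}}{2}}}{3}$. The boundary term vanishes and
$$\int_{-\infty}^{\infty} s \sin(b s)\, e^{- \frac{3 s^{2}}{2}}\, ds = \frac{b}{3} \int_{-\infty}^{\infty} \cos(b s)\, e^{- \frac{3 s^{2}}{2}}\, ds,$$
so $I'(b) = - \frac{b}{3}\, I(b)$.

This is a separable first-order ODE; solving with the initial condition $I(0) = \int_{-\infty}^{\infty} 3 e^{- \frac{3 s^{2}}{2}}\,ds = \sqrt{6} \sqrt{\pi}$ gives
$$I(b) = \sqrt{6} \sqrt{\pi} e^{- \frac{b^{2}}{6}}.$$

Setting $b = \frac{5}{6}$:
$$I = \frac{\sqrt{6} \sqrt{\pi}}{e^{\frac{25}{216}}}.$$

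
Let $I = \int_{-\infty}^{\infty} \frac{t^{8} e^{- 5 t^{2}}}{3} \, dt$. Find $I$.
$\frac{7 \sqrt{5} \sqrt{\pi}}{10000}$

Consider the simpler parametrised integral
$$J(a) = \int_{-\infty}^{\infty} \frac{e^{- a t^{2}}}{3} \, dt = \frac{\sqrt{\pi}}{3 \sqrt{a}}.$$

Differentiating under the integral sign brings down a factor of $(-t^2)$:
$$\frac{dJ}{da} = \int_{-\infty}^{\infty} - \frac{t^{2} e^{- a t^{2}}}{3} \, dt = - \frac{\sqrt{\pi}}{6 a^{\frac{3}{2}}}.$$

Repeating $4$ times in total — each differentiation brings down another $(-t^2)$ — gives
$$\frac{d^{4}J}{da^{4}} = \int_{-\infty}^{\infty} \frac{t^{8} e^{- a t^{2}}}{3} \, dt = \frac{35 \sqrt{\pi}}{16 a^{\frac{9}{2}}},$$
and the integrand here is exactly the target integrand, so $I = \frac{35 \sqrt{\pi}}{16 a^{\frac{9}{2}}}$.

Setting $a = 5$:
$$I = \frac{7 \sqrt{5} \sqrt{\pi}}{10000}.$$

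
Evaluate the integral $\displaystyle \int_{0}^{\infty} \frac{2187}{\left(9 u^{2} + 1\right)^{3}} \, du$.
$\frac{2187 \pi}{16}$

Start from the standard arctangent integral
$$J(a) = \int_{0}^{\infty} \frac{3}{a^{2} + u^{2}} \, du = \frac{3 \pi}{2 a}.$$

Differentiating under the integral sign with respect to $a$,
$$\frac{dJ}{da} = \int_{0}^{\infty} - \frac{6 a}{\left(a^{2} + u^{2}\right)^{2}} \, du = - \frac{3 \pi}{2 a^{2}},$$
so $\int_{0}^{\infty} \frac{3}{\left(a^{2} + u^{2}\right)^{2}} \, du = \frac{3 \pi}{4 a^{3}}$.

Repeating — each differentiation of $1/(u^2+a^2)^j$ produces $-2ja/(u^2+a^2)^{j+1}$ — and dividing through by $-2ja$ at each step yields, after $2$ differentiations in total,
$$\int_{0}^{\infty} \frac{3}{\left(a^{2} + u^{2}\right)^{3}} \, du = \frac{9 \pi}{16 a^{5}}.$$

Setting $a = \frac{1}{3}$:
$$I = \frac{2187 \pi}{16}.$$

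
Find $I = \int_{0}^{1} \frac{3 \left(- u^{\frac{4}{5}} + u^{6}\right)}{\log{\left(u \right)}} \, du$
$\log{\left(\frac{42875}{729} \right)}$

Introduce a parameter $a$ in the exponent: let $I(a) = \int_{0}^{1} \frac{3 \left(- u^{\frac{4}{5}} + u^{a}\right)}{\log{\left(u \right)}} \, du$.

Since $\dfrac{\partial}{\partial a}\,u^{a} = u^{a} \ln u$, the $\ln u$ in the denominator cancels and
$$\frac{dI}{da} = \int_{0}^{1} 3 u^{a} \, du = 3 \left[\frac{u^{a+1}}{a+1}\right]_0^1 = \frac{3}{a + 1}.$$

Integrating with respect to $a$ gives $I(a) = \log{\left(\frac{125 \left(a + 1\right)^{3}}{729} \right)} + C$.

At $a = \frac{4}{5}$ the integrand is identically $0$, so $I(\frac{4}{5}) = 0$. The closed form gives $0$, hence $C = 0$.

Setting $a = 6$:
$$I = \log{\left(\frac{42875}{729} \right)}.$$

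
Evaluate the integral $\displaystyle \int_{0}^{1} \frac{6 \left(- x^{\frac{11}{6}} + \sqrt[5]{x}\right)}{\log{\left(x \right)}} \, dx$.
$\log{\left(\frac{2176782336}{377149515625} \right)}$

Replace the exponent $\frac{1}{5}$ by a parameter $a$: let $I(a) = \int_{0}^{1} \frac{6 \left(- x^{\frac{11}{6}} + x^{a}\right)}{\log{\left(x \right)}} \, dx$.

Since $\dfrac{\partial}{\partial a}\,x^{a} = x^{a} \ln x$, the $\ln x$ in the denominator cancels and
$$\frac{dI}{da} = \int_{0}^{1} 6 x^{a} \, dx = 6 \left[\frac{x^{a+1}}{a+1}\right]_0^1 = \frac{6}{a + 1}.$$

Integrating with respect to $a$ gives $I(a) = \log{\left(\frac{46656 \left(a + 1\right)^{6}}{24137569} \right)} + C$.

At $a = \frac{11}{6}$ the integrand is identically $0$, so $I(\frac{11}{6}) = 0$. The closed form gives $0$, hence $C = 0$.

Setting $a = \frac{1}{5}$:
$$I = \log{\left(\frac{2176782336}{377149515625} \right)}.$$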